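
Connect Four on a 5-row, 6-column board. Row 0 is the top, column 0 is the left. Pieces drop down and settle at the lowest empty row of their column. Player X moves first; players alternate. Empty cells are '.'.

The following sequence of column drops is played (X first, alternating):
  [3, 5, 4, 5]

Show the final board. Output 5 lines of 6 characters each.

Answer: ......
......
......
.....O
...XXO

Derivation:
Move 1: X drops in col 3, lands at row 4
Move 2: O drops in col 5, lands at row 4
Move 3: X drops in col 4, lands at row 4
Move 4: O drops in col 5, lands at row 3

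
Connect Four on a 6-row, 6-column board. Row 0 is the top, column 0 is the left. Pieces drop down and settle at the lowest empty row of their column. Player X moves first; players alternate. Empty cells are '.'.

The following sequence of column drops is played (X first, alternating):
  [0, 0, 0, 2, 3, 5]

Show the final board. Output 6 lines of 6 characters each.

Move 1: X drops in col 0, lands at row 5
Move 2: O drops in col 0, lands at row 4
Move 3: X drops in col 0, lands at row 3
Move 4: O drops in col 2, lands at row 5
Move 5: X drops in col 3, lands at row 5
Move 6: O drops in col 5, lands at row 5

Answer: ......
......
......
X.....
O.....
X.OX.O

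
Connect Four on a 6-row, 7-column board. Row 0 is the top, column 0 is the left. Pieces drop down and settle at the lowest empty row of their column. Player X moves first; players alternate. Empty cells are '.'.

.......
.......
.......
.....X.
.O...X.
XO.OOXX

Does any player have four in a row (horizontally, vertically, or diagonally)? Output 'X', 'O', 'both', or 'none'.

none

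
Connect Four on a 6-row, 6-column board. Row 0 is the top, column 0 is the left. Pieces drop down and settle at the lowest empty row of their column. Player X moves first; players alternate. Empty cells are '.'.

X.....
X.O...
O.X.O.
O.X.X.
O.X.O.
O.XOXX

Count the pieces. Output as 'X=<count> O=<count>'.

X=9 O=8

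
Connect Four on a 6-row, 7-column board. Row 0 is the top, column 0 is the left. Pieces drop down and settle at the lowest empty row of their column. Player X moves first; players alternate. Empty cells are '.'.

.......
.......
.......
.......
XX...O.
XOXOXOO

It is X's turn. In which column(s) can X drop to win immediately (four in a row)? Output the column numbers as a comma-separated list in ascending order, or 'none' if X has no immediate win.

col 0: drop X → no win
col 1: drop X → no win
col 2: drop X → no win
col 3: drop X → no win
col 4: drop X → no win
col 5: drop X → no win
col 6: drop X → no win

Answer: none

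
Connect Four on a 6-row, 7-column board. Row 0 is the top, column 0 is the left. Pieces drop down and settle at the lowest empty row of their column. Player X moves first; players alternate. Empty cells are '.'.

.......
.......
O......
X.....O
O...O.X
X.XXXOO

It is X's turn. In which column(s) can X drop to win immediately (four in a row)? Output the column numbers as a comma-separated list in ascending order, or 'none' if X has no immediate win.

col 0: drop X → no win
col 1: drop X → WIN!
col 2: drop X → no win
col 3: drop X → no win
col 4: drop X → no win
col 5: drop X → no win
col 6: drop X → no win

Answer: 1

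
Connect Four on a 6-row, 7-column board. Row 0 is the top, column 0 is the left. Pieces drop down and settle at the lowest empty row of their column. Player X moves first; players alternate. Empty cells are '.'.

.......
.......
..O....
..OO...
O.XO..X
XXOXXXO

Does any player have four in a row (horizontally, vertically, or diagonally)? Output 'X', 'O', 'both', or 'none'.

none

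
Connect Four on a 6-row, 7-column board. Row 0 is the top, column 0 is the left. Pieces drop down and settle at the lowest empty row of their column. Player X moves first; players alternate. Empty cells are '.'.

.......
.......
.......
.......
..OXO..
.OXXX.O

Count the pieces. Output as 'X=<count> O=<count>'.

X=4 O=4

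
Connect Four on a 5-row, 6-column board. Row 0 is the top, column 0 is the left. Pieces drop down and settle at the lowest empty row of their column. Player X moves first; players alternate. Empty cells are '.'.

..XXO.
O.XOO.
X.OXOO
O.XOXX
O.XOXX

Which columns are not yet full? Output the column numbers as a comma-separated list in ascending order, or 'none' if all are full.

col 0: top cell = '.' → open
col 1: top cell = '.' → open
col 2: top cell = 'X' → FULL
col 3: top cell = 'X' → FULL
col 4: top cell = 'O' → FULL
col 5: top cell = '.' → open

Answer: 0,1,5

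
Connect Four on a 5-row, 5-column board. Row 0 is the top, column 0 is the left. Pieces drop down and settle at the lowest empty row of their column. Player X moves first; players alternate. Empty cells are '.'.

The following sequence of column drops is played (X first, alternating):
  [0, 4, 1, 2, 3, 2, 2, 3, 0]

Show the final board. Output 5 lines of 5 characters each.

Answer: .....
.....
..X..
X.OO.
XXOXO

Derivation:
Move 1: X drops in col 0, lands at row 4
Move 2: O drops in col 4, lands at row 4
Move 3: X drops in col 1, lands at row 4
Move 4: O drops in col 2, lands at row 4
Move 5: X drops in col 3, lands at row 4
Move 6: O drops in col 2, lands at row 3
Move 7: X drops in col 2, lands at row 2
Move 8: O drops in col 3, lands at row 3
Move 9: X drops in col 0, lands at row 3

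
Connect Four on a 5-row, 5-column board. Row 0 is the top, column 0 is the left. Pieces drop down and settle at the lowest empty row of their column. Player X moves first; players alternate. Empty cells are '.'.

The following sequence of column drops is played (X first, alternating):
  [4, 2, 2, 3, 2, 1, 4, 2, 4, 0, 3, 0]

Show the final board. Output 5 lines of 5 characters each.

Answer: .....
..O..
..X.X
O.XXX
OOOOX

Derivation:
Move 1: X drops in col 4, lands at row 4
Move 2: O drops in col 2, lands at row 4
Move 3: X drops in col 2, lands at row 3
Move 4: O drops in col 3, lands at row 4
Move 5: X drops in col 2, lands at row 2
Move 6: O drops in col 1, lands at row 4
Move 7: X drops in col 4, lands at row 3
Move 8: O drops in col 2, lands at row 1
Move 9: X drops in col 4, lands at row 2
Move 10: O drops in col 0, lands at row 4
Move 11: X drops in col 3, lands at row 3
Move 12: O drops in col 0, lands at row 3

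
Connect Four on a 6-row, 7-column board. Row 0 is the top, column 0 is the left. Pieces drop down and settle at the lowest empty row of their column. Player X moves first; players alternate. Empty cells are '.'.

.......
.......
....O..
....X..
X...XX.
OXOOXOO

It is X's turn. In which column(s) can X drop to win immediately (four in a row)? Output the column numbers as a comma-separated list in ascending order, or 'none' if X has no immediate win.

col 0: drop X → no win
col 1: drop X → no win
col 2: drop X → no win
col 3: drop X → no win
col 4: drop X → no win
col 5: drop X → no win
col 6: drop X → no win

Answer: none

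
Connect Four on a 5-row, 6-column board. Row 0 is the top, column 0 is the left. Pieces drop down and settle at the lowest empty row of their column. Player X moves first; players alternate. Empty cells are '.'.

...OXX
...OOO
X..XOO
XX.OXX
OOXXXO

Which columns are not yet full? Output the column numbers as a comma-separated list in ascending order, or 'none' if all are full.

Answer: 0,1,2

Derivation:
col 0: top cell = '.' → open
col 1: top cell = '.' → open
col 2: top cell = '.' → open
col 3: top cell = 'O' → FULL
col 4: top cell = 'X' → FULL
col 5: top cell = 'X' → FULL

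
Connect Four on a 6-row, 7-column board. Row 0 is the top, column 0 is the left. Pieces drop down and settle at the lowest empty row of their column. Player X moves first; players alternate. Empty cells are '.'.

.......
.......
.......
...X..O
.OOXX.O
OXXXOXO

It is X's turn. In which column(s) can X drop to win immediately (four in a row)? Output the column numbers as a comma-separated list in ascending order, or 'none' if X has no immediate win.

col 0: drop X → no win
col 1: drop X → no win
col 2: drop X → no win
col 3: drop X → WIN!
col 4: drop X → no win
col 5: drop X → no win
col 6: drop X → no win

Answer: 3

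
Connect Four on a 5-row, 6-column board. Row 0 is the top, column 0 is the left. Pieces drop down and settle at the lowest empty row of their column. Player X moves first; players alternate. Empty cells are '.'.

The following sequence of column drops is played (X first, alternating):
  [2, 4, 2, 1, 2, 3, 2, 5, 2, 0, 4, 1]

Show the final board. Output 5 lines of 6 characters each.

Move 1: X drops in col 2, lands at row 4
Move 2: O drops in col 4, lands at row 4
Move 3: X drops in col 2, lands at row 3
Move 4: O drops in col 1, lands at row 4
Move 5: X drops in col 2, lands at row 2
Move 6: O drops in col 3, lands at row 4
Move 7: X drops in col 2, lands at row 1
Move 8: O drops in col 5, lands at row 4
Move 9: X drops in col 2, lands at row 0
Move 10: O drops in col 0, lands at row 4
Move 11: X drops in col 4, lands at row 3
Move 12: O drops in col 1, lands at row 3

Answer: ..X...
..X...
..X...
.OX.X.
OOXOOO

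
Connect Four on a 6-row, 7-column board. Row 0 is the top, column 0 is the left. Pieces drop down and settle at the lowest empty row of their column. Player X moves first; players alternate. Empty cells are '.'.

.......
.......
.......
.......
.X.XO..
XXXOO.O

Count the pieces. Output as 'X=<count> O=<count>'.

X=5 O=4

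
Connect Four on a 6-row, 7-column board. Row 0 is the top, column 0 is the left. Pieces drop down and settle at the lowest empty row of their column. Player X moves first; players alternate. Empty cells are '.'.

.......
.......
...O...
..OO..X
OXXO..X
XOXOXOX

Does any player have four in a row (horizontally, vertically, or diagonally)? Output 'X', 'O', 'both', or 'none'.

O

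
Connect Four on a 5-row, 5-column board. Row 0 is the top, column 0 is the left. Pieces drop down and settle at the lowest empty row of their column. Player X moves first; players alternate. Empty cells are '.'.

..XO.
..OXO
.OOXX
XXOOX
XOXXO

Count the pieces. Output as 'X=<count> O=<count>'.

X=10 O=9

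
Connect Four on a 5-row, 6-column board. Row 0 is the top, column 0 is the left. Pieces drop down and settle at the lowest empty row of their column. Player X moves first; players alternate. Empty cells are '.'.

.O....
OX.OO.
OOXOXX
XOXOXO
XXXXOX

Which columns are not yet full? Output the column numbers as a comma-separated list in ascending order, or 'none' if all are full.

Answer: 0,2,3,4,5

Derivation:
col 0: top cell = '.' → open
col 1: top cell = 'O' → FULL
col 2: top cell = '.' → open
col 3: top cell = '.' → open
col 4: top cell = '.' → open
col 5: top cell = '.' → open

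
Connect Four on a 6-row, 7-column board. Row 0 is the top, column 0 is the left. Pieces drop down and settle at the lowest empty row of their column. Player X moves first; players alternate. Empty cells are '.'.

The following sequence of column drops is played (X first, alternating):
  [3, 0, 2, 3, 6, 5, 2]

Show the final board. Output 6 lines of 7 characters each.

Answer: .......
.......
.......
.......
..XO...
O.XX.OX

Derivation:
Move 1: X drops in col 3, lands at row 5
Move 2: O drops in col 0, lands at row 5
Move 3: X drops in col 2, lands at row 5
Move 4: O drops in col 3, lands at row 4
Move 5: X drops in col 6, lands at row 5
Move 6: O drops in col 5, lands at row 5
Move 7: X drops in col 2, lands at row 4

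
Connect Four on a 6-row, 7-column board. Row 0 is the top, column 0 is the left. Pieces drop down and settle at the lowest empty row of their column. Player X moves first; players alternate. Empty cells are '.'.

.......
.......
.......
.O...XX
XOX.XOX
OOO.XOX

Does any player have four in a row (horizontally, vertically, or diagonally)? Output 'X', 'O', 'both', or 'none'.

none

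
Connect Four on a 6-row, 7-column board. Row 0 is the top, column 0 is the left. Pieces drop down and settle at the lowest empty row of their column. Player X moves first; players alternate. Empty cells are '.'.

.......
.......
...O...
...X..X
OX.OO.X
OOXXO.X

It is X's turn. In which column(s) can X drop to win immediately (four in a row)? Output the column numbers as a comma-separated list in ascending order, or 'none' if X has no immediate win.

col 0: drop X → no win
col 1: drop X → no win
col 2: drop X → no win
col 3: drop X → no win
col 4: drop X → no win
col 5: drop X → no win
col 6: drop X → WIN!

Answer: 6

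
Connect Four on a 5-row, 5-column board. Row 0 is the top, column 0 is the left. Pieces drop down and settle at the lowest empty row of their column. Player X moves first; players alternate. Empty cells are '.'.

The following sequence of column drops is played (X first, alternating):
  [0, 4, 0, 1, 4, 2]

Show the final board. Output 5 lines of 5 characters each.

Move 1: X drops in col 0, lands at row 4
Move 2: O drops in col 4, lands at row 4
Move 3: X drops in col 0, lands at row 3
Move 4: O drops in col 1, lands at row 4
Move 5: X drops in col 4, lands at row 3
Move 6: O drops in col 2, lands at row 4

Answer: .....
.....
.....
X...X
XOO.O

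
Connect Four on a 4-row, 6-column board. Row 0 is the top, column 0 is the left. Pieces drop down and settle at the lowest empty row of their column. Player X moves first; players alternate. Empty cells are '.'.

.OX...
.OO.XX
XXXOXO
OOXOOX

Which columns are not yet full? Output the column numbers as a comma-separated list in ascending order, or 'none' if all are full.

Answer: 0,3,4,5

Derivation:
col 0: top cell = '.' → open
col 1: top cell = 'O' → FULL
col 2: top cell = 'X' → FULL
col 3: top cell = '.' → open
col 4: top cell = '.' → open
col 5: top cell = '.' → open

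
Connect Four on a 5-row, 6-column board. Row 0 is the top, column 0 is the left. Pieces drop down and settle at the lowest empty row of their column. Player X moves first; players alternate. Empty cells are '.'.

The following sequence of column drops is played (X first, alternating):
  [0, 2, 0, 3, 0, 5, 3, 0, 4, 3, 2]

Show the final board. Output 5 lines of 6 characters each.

Move 1: X drops in col 0, lands at row 4
Move 2: O drops in col 2, lands at row 4
Move 3: X drops in col 0, lands at row 3
Move 4: O drops in col 3, lands at row 4
Move 5: X drops in col 0, lands at row 2
Move 6: O drops in col 5, lands at row 4
Move 7: X drops in col 3, lands at row 3
Move 8: O drops in col 0, lands at row 1
Move 9: X drops in col 4, lands at row 4
Move 10: O drops in col 3, lands at row 2
Move 11: X drops in col 2, lands at row 3

Answer: ......
O.....
X..O..
X.XX..
X.OOXO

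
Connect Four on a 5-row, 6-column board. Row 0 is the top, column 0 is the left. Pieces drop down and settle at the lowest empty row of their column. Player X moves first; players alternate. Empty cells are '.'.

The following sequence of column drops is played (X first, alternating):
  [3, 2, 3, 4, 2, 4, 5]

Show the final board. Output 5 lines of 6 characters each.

Move 1: X drops in col 3, lands at row 4
Move 2: O drops in col 2, lands at row 4
Move 3: X drops in col 3, lands at row 3
Move 4: O drops in col 4, lands at row 4
Move 5: X drops in col 2, lands at row 3
Move 6: O drops in col 4, lands at row 3
Move 7: X drops in col 5, lands at row 4

Answer: ......
......
......
..XXO.
..OXOX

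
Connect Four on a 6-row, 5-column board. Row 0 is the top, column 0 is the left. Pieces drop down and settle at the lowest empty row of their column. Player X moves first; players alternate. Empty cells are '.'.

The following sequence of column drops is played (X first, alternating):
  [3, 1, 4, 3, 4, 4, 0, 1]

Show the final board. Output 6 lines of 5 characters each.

Answer: .....
.....
.....
....O
.O.OX
XO.XX

Derivation:
Move 1: X drops in col 3, lands at row 5
Move 2: O drops in col 1, lands at row 5
Move 3: X drops in col 4, lands at row 5
Move 4: O drops in col 3, lands at row 4
Move 5: X drops in col 4, lands at row 4
Move 6: O drops in col 4, lands at row 3
Move 7: X drops in col 0, lands at row 5
Move 8: O drops in col 1, lands at row 4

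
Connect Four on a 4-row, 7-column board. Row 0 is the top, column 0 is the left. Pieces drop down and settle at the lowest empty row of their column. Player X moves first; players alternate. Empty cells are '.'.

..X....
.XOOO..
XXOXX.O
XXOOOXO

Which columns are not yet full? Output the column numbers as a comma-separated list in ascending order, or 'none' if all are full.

Answer: 0,1,3,4,5,6

Derivation:
col 0: top cell = '.' → open
col 1: top cell = '.' → open
col 2: top cell = 'X' → FULL
col 3: top cell = '.' → open
col 4: top cell = '.' → open
col 5: top cell = '.' → open
col 6: top cell = '.' → open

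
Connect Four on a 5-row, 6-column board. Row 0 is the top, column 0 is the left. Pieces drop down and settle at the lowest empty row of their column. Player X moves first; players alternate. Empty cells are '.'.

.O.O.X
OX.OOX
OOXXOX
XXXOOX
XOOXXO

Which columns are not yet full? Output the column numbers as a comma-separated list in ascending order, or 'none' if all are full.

col 0: top cell = '.' → open
col 1: top cell = 'O' → FULL
col 2: top cell = '.' → open
col 3: top cell = 'O' → FULL
col 4: top cell = '.' → open
col 5: top cell = 'X' → FULL

Answer: 0,2,4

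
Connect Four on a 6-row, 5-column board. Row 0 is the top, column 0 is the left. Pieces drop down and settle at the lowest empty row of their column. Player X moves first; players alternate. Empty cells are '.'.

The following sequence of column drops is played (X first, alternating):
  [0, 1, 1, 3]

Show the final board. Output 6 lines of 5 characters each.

Answer: .....
.....
.....
.....
.X...
XO.O.

Derivation:
Move 1: X drops in col 0, lands at row 5
Move 2: O drops in col 1, lands at row 5
Move 3: X drops in col 1, lands at row 4
Move 4: O drops in col 3, lands at row 5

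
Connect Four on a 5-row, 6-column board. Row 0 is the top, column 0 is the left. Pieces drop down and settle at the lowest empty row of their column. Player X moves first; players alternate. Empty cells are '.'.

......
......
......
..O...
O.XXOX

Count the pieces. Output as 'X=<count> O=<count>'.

X=3 O=3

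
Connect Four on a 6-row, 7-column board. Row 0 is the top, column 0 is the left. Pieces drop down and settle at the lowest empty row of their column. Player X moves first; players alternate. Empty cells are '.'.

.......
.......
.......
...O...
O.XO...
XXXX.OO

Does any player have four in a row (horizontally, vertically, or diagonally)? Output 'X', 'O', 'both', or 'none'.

X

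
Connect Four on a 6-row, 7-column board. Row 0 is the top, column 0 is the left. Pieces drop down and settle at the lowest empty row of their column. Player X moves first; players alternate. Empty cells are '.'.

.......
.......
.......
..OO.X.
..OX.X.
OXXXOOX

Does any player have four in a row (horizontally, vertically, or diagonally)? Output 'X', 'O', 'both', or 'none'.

none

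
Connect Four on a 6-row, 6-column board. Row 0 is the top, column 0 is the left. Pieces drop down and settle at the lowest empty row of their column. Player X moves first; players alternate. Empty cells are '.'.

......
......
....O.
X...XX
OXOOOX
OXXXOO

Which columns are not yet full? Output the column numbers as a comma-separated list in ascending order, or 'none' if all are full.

col 0: top cell = '.' → open
col 1: top cell = '.' → open
col 2: top cell = '.' → open
col 3: top cell = '.' → open
col 4: top cell = '.' → open
col 5: top cell = '.' → open

Answer: 0,1,2,3,4,5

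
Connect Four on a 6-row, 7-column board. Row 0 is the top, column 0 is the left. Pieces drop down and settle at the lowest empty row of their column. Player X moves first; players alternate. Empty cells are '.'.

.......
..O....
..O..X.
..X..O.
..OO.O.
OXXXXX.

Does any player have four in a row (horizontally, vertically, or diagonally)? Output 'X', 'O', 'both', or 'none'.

X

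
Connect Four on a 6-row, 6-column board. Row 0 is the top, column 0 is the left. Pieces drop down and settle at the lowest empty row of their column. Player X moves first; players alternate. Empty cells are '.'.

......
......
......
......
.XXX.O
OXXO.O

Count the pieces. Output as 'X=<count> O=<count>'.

X=5 O=4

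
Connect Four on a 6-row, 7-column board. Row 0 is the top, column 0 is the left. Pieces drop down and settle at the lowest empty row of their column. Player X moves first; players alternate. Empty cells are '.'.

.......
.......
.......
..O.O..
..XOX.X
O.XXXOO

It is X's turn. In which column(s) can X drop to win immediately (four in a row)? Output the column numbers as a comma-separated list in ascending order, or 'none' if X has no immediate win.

col 0: drop X → no win
col 1: drop X → WIN!
col 2: drop X → no win
col 3: drop X → no win
col 4: drop X → no win
col 5: drop X → no win
col 6: drop X → no win

Answer: 1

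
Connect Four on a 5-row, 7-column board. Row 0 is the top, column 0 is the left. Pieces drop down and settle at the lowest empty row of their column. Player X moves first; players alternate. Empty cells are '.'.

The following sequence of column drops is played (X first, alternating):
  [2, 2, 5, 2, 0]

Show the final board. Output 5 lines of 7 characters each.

Move 1: X drops in col 2, lands at row 4
Move 2: O drops in col 2, lands at row 3
Move 3: X drops in col 5, lands at row 4
Move 4: O drops in col 2, lands at row 2
Move 5: X drops in col 0, lands at row 4

Answer: .......
.......
..O....
..O....
X.X..X.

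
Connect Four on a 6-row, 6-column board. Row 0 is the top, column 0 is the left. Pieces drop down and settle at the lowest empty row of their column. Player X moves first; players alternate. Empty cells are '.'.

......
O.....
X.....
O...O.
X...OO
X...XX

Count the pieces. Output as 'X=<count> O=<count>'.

X=5 O=5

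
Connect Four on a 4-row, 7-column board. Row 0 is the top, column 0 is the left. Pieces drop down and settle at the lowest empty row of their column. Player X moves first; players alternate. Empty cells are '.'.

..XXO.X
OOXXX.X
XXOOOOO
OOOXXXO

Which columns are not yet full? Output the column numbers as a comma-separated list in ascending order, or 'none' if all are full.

Answer: 0,1,5

Derivation:
col 0: top cell = '.' → open
col 1: top cell = '.' → open
col 2: top cell = 'X' → FULL
col 3: top cell = 'X' → FULL
col 4: top cell = 'O' → FULL
col 5: top cell = '.' → open
col 6: top cell = 'X' → FULL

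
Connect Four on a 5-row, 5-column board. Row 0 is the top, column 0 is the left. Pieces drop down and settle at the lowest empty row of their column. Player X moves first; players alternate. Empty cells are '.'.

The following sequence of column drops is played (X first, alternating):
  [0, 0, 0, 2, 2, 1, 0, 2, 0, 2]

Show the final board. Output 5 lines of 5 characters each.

Move 1: X drops in col 0, lands at row 4
Move 2: O drops in col 0, lands at row 3
Move 3: X drops in col 0, lands at row 2
Move 4: O drops in col 2, lands at row 4
Move 5: X drops in col 2, lands at row 3
Move 6: O drops in col 1, lands at row 4
Move 7: X drops in col 0, lands at row 1
Move 8: O drops in col 2, lands at row 2
Move 9: X drops in col 0, lands at row 0
Move 10: O drops in col 2, lands at row 1

Answer: X....
X.O..
X.O..
O.X..
XOO..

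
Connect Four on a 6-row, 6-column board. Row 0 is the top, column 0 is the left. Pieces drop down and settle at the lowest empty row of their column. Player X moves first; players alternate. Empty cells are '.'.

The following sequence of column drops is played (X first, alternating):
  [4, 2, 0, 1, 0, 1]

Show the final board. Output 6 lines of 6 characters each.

Move 1: X drops in col 4, lands at row 5
Move 2: O drops in col 2, lands at row 5
Move 3: X drops in col 0, lands at row 5
Move 4: O drops in col 1, lands at row 5
Move 5: X drops in col 0, lands at row 4
Move 6: O drops in col 1, lands at row 4

Answer: ......
......
......
......
XO....
XOO.X.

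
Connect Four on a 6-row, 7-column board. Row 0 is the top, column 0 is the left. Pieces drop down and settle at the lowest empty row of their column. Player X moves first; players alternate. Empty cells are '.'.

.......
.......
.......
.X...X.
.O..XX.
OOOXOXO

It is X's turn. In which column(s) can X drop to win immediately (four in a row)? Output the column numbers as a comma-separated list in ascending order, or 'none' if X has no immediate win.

Answer: 5

Derivation:
col 0: drop X → no win
col 1: drop X → no win
col 2: drop X → no win
col 3: drop X → no win
col 4: drop X → no win
col 5: drop X → WIN!
col 6: drop X → no win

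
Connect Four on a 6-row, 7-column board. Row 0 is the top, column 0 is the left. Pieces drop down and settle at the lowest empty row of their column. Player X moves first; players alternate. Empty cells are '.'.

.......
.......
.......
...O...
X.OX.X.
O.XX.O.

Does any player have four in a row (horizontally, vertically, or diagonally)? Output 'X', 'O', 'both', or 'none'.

none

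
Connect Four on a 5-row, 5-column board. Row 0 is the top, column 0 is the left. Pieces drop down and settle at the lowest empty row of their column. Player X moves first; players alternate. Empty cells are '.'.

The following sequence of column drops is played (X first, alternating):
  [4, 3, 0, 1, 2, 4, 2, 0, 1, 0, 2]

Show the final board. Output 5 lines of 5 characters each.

Move 1: X drops in col 4, lands at row 4
Move 2: O drops in col 3, lands at row 4
Move 3: X drops in col 0, lands at row 4
Move 4: O drops in col 1, lands at row 4
Move 5: X drops in col 2, lands at row 4
Move 6: O drops in col 4, lands at row 3
Move 7: X drops in col 2, lands at row 3
Move 8: O drops in col 0, lands at row 3
Move 9: X drops in col 1, lands at row 3
Move 10: O drops in col 0, lands at row 2
Move 11: X drops in col 2, lands at row 2

Answer: .....
.....
O.X..
OXX.O
XOXOX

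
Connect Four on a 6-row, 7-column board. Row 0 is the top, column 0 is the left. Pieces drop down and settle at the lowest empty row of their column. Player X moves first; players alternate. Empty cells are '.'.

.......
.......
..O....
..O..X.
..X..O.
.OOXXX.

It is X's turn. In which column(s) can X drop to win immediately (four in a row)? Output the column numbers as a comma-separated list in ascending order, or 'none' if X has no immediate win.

col 0: drop X → no win
col 1: drop X → no win
col 2: drop X → no win
col 3: drop X → no win
col 4: drop X → no win
col 5: drop X → no win
col 6: drop X → WIN!

Answer: 6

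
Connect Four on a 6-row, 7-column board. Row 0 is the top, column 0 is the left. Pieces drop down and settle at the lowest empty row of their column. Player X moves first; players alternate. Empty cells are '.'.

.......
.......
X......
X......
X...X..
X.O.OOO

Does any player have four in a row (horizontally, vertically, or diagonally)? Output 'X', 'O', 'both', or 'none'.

X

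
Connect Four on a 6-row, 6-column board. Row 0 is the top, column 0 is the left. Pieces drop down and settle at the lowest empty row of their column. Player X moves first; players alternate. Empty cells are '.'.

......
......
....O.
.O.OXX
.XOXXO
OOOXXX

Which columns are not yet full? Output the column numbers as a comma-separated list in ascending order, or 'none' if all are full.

col 0: top cell = '.' → open
col 1: top cell = '.' → open
col 2: top cell = '.' → open
col 3: top cell = '.' → open
col 4: top cell = '.' → open
col 5: top cell = '.' → open

Answer: 0,1,2,3,4,5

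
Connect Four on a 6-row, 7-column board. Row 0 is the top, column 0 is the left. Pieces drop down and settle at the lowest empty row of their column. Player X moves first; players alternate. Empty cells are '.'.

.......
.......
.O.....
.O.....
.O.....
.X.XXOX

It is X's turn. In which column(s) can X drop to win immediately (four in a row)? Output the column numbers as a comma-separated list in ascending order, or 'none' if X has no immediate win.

col 0: drop X → no win
col 1: drop X → no win
col 2: drop X → WIN!
col 3: drop X → no win
col 4: drop X → no win
col 5: drop X → no win
col 6: drop X → no win

Answer: 2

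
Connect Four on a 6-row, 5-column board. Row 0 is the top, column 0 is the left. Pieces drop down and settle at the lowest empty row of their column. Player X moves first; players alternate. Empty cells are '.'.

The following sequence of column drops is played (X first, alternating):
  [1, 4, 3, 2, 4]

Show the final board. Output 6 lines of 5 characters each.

Move 1: X drops in col 1, lands at row 5
Move 2: O drops in col 4, lands at row 5
Move 3: X drops in col 3, lands at row 5
Move 4: O drops in col 2, lands at row 5
Move 5: X drops in col 4, lands at row 4

Answer: .....
.....
.....
.....
....X
.XOXO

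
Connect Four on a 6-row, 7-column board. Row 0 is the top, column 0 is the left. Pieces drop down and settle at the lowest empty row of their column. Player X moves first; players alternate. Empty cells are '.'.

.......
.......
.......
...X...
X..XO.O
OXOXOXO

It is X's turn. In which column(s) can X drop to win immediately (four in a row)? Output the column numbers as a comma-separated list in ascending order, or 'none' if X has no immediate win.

Answer: 3

Derivation:
col 0: drop X → no win
col 1: drop X → no win
col 2: drop X → no win
col 3: drop X → WIN!
col 4: drop X → no win
col 5: drop X → no win
col 6: drop X → no win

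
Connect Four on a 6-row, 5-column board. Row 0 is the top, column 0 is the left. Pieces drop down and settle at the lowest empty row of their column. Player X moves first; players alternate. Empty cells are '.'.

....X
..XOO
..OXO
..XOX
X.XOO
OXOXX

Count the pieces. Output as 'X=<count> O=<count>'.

X=10 O=9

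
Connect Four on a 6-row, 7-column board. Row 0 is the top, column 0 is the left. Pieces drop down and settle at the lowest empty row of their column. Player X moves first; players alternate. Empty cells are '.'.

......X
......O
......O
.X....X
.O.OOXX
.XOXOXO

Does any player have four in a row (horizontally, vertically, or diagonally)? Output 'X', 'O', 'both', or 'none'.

none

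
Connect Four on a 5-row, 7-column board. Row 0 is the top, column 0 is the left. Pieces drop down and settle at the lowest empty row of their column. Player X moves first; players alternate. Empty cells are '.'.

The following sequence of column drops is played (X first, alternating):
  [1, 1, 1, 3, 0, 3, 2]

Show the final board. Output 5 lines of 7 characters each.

Move 1: X drops in col 1, lands at row 4
Move 2: O drops in col 1, lands at row 3
Move 3: X drops in col 1, lands at row 2
Move 4: O drops in col 3, lands at row 4
Move 5: X drops in col 0, lands at row 4
Move 6: O drops in col 3, lands at row 3
Move 7: X drops in col 2, lands at row 4

Answer: .......
.......
.X.....
.O.O...
XXXO...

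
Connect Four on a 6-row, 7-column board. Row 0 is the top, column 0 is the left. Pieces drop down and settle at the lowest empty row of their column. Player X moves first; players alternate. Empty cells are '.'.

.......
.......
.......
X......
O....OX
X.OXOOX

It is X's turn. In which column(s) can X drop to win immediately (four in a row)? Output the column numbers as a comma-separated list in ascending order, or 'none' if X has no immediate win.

Answer: none

Derivation:
col 0: drop X → no win
col 1: drop X → no win
col 2: drop X → no win
col 3: drop X → no win
col 4: drop X → no win
col 5: drop X → no win
col 6: drop X → no win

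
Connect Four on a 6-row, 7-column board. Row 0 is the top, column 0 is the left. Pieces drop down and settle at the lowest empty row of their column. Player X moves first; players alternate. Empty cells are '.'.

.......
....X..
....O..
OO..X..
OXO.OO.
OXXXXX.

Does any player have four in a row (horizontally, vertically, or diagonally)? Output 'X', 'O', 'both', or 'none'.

X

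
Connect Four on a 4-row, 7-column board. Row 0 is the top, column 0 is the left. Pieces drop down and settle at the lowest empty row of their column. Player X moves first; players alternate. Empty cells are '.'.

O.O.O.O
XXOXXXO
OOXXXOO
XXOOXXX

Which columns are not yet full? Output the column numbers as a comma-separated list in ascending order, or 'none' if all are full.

col 0: top cell = 'O' → FULL
col 1: top cell = '.' → open
col 2: top cell = 'O' → FULL
col 3: top cell = '.' → open
col 4: top cell = 'O' → FULL
col 5: top cell = '.' → open
col 6: top cell = 'O' → FULL

Answer: 1,3,5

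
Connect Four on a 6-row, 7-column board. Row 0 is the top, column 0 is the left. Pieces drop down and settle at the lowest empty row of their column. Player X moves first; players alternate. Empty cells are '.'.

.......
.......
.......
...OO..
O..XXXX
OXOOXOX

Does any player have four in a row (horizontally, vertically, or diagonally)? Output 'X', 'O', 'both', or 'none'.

X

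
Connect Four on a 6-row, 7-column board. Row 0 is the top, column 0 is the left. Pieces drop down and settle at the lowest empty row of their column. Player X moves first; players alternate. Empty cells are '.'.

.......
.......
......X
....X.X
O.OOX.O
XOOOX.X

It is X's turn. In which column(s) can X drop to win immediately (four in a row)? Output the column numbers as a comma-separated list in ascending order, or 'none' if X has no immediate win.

Answer: 4

Derivation:
col 0: drop X → no win
col 1: drop X → no win
col 2: drop X → no win
col 3: drop X → no win
col 4: drop X → WIN!
col 5: drop X → no win
col 6: drop X → no win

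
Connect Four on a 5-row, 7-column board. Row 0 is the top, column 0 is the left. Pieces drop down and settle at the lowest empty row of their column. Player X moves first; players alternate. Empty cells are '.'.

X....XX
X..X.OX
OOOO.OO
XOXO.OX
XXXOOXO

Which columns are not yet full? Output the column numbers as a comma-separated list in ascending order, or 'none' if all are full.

col 0: top cell = 'X' → FULL
col 1: top cell = '.' → open
col 2: top cell = '.' → open
col 3: top cell = '.' → open
col 4: top cell = '.' → open
col 5: top cell = 'X' → FULL
col 6: top cell = 'X' → FULL

Answer: 1,2,3,4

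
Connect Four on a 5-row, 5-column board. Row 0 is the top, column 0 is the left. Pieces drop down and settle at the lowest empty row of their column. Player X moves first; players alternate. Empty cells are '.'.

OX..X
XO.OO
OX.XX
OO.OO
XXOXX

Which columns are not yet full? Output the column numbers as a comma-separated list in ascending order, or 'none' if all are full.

col 0: top cell = 'O' → FULL
col 1: top cell = 'X' → FULL
col 2: top cell = '.' → open
col 3: top cell = '.' → open
col 4: top cell = 'X' → FULL

Answer: 2,3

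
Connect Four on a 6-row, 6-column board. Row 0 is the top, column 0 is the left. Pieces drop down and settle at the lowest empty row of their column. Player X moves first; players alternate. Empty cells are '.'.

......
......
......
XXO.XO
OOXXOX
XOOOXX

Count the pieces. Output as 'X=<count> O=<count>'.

X=9 O=8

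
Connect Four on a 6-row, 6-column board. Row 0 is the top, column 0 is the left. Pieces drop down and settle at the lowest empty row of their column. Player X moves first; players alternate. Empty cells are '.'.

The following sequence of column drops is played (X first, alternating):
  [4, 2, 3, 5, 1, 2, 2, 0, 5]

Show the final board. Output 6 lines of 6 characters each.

Move 1: X drops in col 4, lands at row 5
Move 2: O drops in col 2, lands at row 5
Move 3: X drops in col 3, lands at row 5
Move 4: O drops in col 5, lands at row 5
Move 5: X drops in col 1, lands at row 5
Move 6: O drops in col 2, lands at row 4
Move 7: X drops in col 2, lands at row 3
Move 8: O drops in col 0, lands at row 5
Move 9: X drops in col 5, lands at row 4

Answer: ......
......
......
..X...
..O..X
OXOXXO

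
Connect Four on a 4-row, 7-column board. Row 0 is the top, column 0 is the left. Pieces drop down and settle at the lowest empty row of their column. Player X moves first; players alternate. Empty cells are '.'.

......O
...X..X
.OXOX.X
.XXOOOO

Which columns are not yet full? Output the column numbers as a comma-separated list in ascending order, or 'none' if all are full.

Answer: 0,1,2,3,4,5

Derivation:
col 0: top cell = '.' → open
col 1: top cell = '.' → open
col 2: top cell = '.' → open
col 3: top cell = '.' → open
col 4: top cell = '.' → open
col 5: top cell = '.' → open
col 6: top cell = 'O' → FULL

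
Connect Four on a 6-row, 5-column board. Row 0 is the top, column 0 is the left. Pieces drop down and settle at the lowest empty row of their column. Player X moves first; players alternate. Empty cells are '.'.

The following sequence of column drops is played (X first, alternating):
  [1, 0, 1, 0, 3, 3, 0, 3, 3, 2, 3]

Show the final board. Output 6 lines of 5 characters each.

Move 1: X drops in col 1, lands at row 5
Move 2: O drops in col 0, lands at row 5
Move 3: X drops in col 1, lands at row 4
Move 4: O drops in col 0, lands at row 4
Move 5: X drops in col 3, lands at row 5
Move 6: O drops in col 3, lands at row 4
Move 7: X drops in col 0, lands at row 3
Move 8: O drops in col 3, lands at row 3
Move 9: X drops in col 3, lands at row 2
Move 10: O drops in col 2, lands at row 5
Move 11: X drops in col 3, lands at row 1

Answer: .....
...X.
...X.
X..O.
OX.O.
OXOX.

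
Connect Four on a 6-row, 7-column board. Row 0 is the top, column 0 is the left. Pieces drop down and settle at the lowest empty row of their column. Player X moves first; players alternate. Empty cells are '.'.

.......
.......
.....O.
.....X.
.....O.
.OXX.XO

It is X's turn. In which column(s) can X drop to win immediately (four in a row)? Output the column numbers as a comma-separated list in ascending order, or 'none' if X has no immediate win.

col 0: drop X → no win
col 1: drop X → no win
col 2: drop X → no win
col 3: drop X → no win
col 4: drop X → WIN!
col 5: drop X → no win
col 6: drop X → no win

Answer: 4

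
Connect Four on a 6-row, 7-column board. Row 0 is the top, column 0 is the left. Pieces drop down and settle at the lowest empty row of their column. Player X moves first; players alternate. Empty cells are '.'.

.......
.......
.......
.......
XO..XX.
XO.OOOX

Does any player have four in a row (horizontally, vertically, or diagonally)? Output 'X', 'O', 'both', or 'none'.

none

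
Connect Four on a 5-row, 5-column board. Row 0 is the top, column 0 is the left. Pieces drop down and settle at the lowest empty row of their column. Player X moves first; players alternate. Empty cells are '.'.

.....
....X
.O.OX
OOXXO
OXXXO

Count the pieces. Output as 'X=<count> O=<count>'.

X=7 O=7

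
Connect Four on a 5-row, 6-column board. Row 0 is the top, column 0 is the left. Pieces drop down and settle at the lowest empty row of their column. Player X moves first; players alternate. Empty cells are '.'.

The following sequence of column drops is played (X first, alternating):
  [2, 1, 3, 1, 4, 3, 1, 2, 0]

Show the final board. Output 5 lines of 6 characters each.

Move 1: X drops in col 2, lands at row 4
Move 2: O drops in col 1, lands at row 4
Move 3: X drops in col 3, lands at row 4
Move 4: O drops in col 1, lands at row 3
Move 5: X drops in col 4, lands at row 4
Move 6: O drops in col 3, lands at row 3
Move 7: X drops in col 1, lands at row 2
Move 8: O drops in col 2, lands at row 3
Move 9: X drops in col 0, lands at row 4

Answer: ......
......
.X....
.OOO..
XOXXX.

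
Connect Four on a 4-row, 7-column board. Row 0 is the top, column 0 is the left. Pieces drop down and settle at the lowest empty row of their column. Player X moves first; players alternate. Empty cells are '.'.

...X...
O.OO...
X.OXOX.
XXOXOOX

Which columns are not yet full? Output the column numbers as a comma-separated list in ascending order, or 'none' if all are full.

col 0: top cell = '.' → open
col 1: top cell = '.' → open
col 2: top cell = '.' → open
col 3: top cell = 'X' → FULL
col 4: top cell = '.' → open
col 5: top cell = '.' → open
col 6: top cell = '.' → open

Answer: 0,1,2,4,5,6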